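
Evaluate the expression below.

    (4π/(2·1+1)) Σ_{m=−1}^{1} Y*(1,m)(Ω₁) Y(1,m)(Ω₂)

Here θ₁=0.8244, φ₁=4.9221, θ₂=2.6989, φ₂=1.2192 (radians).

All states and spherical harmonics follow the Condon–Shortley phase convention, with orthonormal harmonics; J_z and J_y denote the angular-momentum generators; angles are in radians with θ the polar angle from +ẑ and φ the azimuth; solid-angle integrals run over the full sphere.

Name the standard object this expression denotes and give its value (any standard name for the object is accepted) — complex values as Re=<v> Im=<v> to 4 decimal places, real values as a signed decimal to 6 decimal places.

Legendre polynomial (addition theorem), -0.879775

This sum is the spherical-harmonic addition theorem: it equals the Legendre polynomial P_l(cos γ) of the angle γ between the two directions.
Term-by-term m-sum for l=1 (normalisation 4π/3 = 4.188790):
  m=-1: (0.05280 - 0.24808j) × (0.05097 - 0.13895j) = -0.03178 - 0.01998j  (running Σ = -0.03178 - 0.01998j)
  m=0: (0.33176 + 0.00000j) × (-0.44150 + 0.00000j) = -0.14647 + 0.00000j  (running Σ = -0.17825 - 0.01998j)
  m=1: (-0.05280 - 0.24808j) × (-0.05097 - 0.13895j) = -0.03178 + 0.01998j  (running Σ = -0.21003 + 0.00000j)
Total Σ_m = -0.21003 + 0.00000j. Multiply by 4.188790: -0.87978 + 0.00000j. P_1(cos γ) = -0.879775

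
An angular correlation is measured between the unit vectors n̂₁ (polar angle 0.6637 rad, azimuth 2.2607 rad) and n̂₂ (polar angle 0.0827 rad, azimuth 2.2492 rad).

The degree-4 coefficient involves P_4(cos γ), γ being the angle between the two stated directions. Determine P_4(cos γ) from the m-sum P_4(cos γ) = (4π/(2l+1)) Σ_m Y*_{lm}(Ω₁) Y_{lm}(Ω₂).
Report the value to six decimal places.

-0.109219

Expand P_4 via completeness: Σ_{m} conj(Y_{4,m}) at Ω₁ times Y_{4,m} at Ω₂ —
  term(m=-4) = +0.000001+0.000000i   from Y*(Ω₁)=-0.059140+0.023757i, Y(Ω₂)=-0.000019-0.000009i
  term(m=-3) = +0.000162+0.000006i   from Y*(Ω₁)=+0.202406+0.110290i, Y(Ω₂)=+0.000629-0.000315i
  term(m=-2) = +0.005766+0.000133i   from Y*(Ω₁)=-0.080576-0.416745i, Y(Ω₂)=-0.002885+0.013277i
  term(m=-1) = +0.047472+0.000546i   from Y*(Ω₁)=-0.196304+0.237894i, Y(Ω₂)=-0.096595-0.119842i
  term(m=+0) = -0.185024-0.000000i   from Y*(Ω₁)=-0.226306-0.000000i, Y(Ω₂)=+0.817583+0.000000i
  term(m=+1) = +0.047472-0.000546i   from Y*(Ω₁)=+0.196304+0.237894i, Y(Ω₂)=+0.096595-0.119842i
  term(m=+2) = +0.005766-0.000133i   from Y*(Ω₁)=-0.080576+0.416745i, Y(Ω₂)=-0.002885-0.013277i
  term(m=+3) = +0.000162-0.000006i   from Y*(Ω₁)=-0.202406+0.110290i, Y(Ω₂)=-0.000629-0.000315i
  term(m=+4) = +0.000001-0.000000i   from Y*(Ω₁)=-0.059140-0.023757i, Y(Ω₂)=-0.000019+0.000009i
Total Σ_m = -0.078222+0.000000i. Multiply by 1.396263: -0.109219+0.000000i. P_4(cos γ) = -0.109219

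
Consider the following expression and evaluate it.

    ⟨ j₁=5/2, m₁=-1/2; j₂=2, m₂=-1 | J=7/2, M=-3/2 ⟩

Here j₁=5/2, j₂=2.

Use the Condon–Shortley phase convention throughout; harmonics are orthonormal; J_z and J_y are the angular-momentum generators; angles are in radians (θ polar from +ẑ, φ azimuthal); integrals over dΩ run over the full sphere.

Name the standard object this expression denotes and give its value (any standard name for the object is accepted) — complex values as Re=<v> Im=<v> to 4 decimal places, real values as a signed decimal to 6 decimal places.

This is a Clebsch–Gordan (vector-coupling) coefficient.
triangle: 1!*4!*3!/9! = 144/362880
(j±m)!: 2!*3!*1!*3!*2!*5! = 17280
prefactor² = (2J+1)*Δ*N² = 384/7
  k=0: +1/(0!*1!*3!*1!*1!*2!) = 1/12
  k=1: −1/(1!*0!*2!*0!*2!*3!) = -1/24
Σ = 1/24  ⇒  CG² = 384/7*(1/24)² = 2/21
CG = +√(2/21) = +0.308607

Clebsch–Gordan coefficient, +√(2/21) ≈ +0.308607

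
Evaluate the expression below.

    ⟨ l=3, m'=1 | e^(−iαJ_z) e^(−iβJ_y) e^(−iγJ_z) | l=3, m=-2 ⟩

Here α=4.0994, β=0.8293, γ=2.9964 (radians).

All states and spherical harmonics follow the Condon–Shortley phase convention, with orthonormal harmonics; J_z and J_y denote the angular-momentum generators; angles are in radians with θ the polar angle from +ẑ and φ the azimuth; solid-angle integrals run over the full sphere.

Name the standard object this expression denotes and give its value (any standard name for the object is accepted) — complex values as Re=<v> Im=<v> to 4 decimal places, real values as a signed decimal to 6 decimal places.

This is a Wigner D-matrix element — the rotation-matrix element ⟨l m'| R(α,β,γ) |l m⟩ in the angular-momentum basis.
Split into d^3_{1,-2}(β=0.8293) × two z-phases.
With c≡cos(β/2)=0.915257 and s≡sin(β/2)=0.402870, N=[24·2·1·120]^{1/2}=75.894664
The bounds max(0,m−m')=0 and min(l+m,l−m')=1 give 2 terms
  k=0: (−1)^3·75.8947/(12)·0.9153^3·0.4029^3 = -0.317069
  k=1: (−1)^4·75.8947/(24)·0.9153^1·0.4029^5 = +0.030716
d^3_{1,-2}(0.8293) = -0.317069 +0.030716 = -0.286353
D = (-0.575315+0.817932i)·(-0.286353)·(+0.958134-0.286321i) = +0.090784-0.271581i

Wigner D-matrix element, Re=0.0908 Im=-0.2716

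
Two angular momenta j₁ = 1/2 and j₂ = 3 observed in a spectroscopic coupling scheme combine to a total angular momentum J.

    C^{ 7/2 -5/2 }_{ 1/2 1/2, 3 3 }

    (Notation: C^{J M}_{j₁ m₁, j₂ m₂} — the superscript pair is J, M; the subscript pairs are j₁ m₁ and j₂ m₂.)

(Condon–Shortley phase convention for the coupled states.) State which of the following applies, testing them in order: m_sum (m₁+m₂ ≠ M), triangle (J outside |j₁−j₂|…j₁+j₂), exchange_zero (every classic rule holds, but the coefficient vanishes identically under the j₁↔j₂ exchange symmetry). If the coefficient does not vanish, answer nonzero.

m_sum

m-sum: m₁+m₂ = 1/2+3 = 7/2, M = -5/2  ✗ ⇒ coefficient is 0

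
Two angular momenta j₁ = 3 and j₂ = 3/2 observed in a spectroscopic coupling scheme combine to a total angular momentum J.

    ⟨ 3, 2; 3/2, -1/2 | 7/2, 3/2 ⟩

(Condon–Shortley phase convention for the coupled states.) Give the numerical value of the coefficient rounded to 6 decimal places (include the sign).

√[8·1!5!2!/9! · 5!1!1!2!5!2!] = √(6400/21)
  +(−1)^0/∏(0,1,1,1,4,1)! = 1/24  (running 1/24)
  +(−1)^1/∏(1,0,0,0,5,2)! = -1/240  (running 3/80)
⟨..|..⟩ = √(6400/21)·(3/80) = +0.654654

+0.654654  (= +√(3/7))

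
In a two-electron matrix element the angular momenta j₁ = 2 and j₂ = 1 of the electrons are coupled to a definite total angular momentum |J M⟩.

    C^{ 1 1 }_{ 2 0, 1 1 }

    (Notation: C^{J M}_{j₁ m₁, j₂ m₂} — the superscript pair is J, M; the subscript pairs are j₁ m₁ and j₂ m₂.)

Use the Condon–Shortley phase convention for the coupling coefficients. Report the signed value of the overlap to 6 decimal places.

+0.316228

√[3·2!2!0!/5! · 2!2!2!0!2!0!] = √(8/5)
  +(−1)^2/∏(2,0,0,0,2,0)! = 1/4  (running 1/4)
⟨..|..⟩ = √(8/5)·(1/4) = +0.316228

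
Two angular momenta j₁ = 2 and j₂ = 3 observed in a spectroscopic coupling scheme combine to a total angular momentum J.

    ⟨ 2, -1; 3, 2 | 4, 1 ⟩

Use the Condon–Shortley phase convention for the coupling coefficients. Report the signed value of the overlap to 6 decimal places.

j₁+j₂−J=1  J+j₁−j₂=3  J−j₁+j₂=5  j₁+j₂+J+1=10
(j₁±m₁, j₂±m₂, J±M) = (1,3,5,1,5,3)
P² = 6480/7
sum k=0..1:
  [0] +1/720 = 1/720
  [1] −1/48 = -1/48
S = -7/360
C² = P²·S² = 7/20 ; C = -0.591608

-0.591608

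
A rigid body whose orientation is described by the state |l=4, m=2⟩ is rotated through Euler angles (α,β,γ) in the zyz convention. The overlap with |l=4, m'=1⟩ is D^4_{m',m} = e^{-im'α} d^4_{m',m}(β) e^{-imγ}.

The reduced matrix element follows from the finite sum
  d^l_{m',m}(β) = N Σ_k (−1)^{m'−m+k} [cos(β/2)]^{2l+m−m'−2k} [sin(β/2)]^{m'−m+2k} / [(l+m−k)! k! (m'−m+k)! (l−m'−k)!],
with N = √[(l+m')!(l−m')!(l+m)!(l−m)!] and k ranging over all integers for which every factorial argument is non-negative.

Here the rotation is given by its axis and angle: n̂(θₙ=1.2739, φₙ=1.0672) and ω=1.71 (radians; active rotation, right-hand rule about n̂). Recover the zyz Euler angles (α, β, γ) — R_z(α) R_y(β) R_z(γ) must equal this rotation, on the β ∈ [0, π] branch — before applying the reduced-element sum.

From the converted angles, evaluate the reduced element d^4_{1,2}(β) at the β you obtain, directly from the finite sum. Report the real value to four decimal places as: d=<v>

d=-0.1163

Axis–angle → zyz. n̂ = (sinθₙcosφₙ, sinθₙsinφₙ, cosθₙ) = (+0.461465, +0.837533, +0.292554), ω = 1.7100.
R = I cosω + sinω [n̂]ₓ + (1−cosω) n̂n̂ᵀ gives
  R = [+0.103743, +0.150396, +0.983167; +0.729844, +0.660039, -0.177980; -0.675696, +0.736023, -0.041291]
β = atan2(√(R₁₃²+R₂₃²), R₃₃) = 1.612099; α = atan2(R₂₃, R₁₃) mod 2π = 6.104098; γ = atan2(R₃₂, −R₃₁) mod 2π = 0.828105
d^4_{1,2}(β=1.6121) via the finite sum:
Half-angle: c=0.692354, s=0.721558. N=√(120·6·720·2)=1018.233765
The bounds max(0,m−m')=1 and min(l+m,l−m')=3 give 3 terms
  k=1: (−1)^0·1018.2338/(240)·0.6924^7·0.7216^1 = +0.233456
  k=2: (−1)^1·1018.2338/(48)·0.6924^5·0.7216^3 = -1.267831
  k=3: (−1)^2·1018.2338/(72)·0.6924^3·0.7216^5 = +0.918027
d^4_{1,2}(1.6121) = +0.233456 -1.267831 +0.918027 = -0.116347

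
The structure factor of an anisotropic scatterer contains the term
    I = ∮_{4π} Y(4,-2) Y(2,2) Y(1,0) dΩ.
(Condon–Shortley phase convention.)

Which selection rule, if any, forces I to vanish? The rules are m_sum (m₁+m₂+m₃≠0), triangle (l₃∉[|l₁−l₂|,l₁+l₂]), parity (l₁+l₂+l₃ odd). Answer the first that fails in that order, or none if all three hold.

triangle

Σmᵢ = 0  ✓
l₃∈[|l₁−l₂|,l₁+l₂]=[2,6] required, l₃=1 fails  ✗
Σlᵢ = 7 ⇒ odd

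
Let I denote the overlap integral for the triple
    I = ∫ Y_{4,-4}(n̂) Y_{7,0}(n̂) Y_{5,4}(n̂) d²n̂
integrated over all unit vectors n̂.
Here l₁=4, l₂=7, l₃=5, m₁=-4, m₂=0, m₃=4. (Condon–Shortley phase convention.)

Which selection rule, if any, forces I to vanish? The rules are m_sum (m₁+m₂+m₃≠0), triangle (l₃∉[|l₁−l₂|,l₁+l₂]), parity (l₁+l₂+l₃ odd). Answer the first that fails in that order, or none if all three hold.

none

m₁+m₂+m₃ = -4 + 0 + 4 = 0  ✓
triangle: |4−7|=3 ≤ l₃=5 ≤ 4+7=11  ✓
parity: l₁+l₂+l₃ = 16 is even  ✓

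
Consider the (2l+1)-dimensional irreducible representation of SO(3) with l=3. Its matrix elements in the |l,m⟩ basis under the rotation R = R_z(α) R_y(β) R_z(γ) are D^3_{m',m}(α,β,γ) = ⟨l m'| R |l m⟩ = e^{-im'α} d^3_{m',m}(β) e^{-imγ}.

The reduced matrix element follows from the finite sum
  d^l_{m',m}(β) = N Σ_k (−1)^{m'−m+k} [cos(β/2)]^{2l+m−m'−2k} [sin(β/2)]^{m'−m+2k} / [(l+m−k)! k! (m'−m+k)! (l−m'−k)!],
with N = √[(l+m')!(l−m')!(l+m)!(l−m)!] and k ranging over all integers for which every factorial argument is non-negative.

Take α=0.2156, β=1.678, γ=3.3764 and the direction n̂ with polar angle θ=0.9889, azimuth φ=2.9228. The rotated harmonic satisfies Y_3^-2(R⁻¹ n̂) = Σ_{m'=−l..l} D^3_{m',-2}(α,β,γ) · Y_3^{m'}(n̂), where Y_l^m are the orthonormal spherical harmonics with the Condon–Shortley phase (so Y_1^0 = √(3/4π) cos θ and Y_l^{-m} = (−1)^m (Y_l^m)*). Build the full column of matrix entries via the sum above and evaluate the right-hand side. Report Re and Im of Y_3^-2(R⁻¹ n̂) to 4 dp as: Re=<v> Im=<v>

Need the full column D^3_{m',-2} for m'=−3..3 at α=0.2156, β=1.6780, γ=3.3764.
cos(β/2)=0.668207, sin(β/2)=0.743975
d^3_{-3,-2}: single k=1 term ⇒ +0.242767;  D = +0.106552+0.218134i
d^3_{-2,-2}: k∈[0..1] ⇒ +0.089016 -0.551736 = -0.462720;  D = -0.287336-0.362696i
d^3_{-1,-2}: k∈[0..1] ⇒ -0.313411 +0.777032 = +0.463621;  D = +0.358974+0.293398i
d^3_{0,-2}: k∈[0..1] ⇒ +0.604397 -0.749233 = -0.144836;  D = -0.129157-0.065545i
d^3_{1,-2}: k∈[0..1] ⇒ -0.777032 +0.481619 = -0.295413;  D = -0.285933-0.074235i
d^3_{2,-2}: k∈[0..1] ⇒ +0.683953 -0.169571 = +0.514382;  D = +0.514003+0.019755i
d^3_{3,-2}: single k=0 term ⇒ -0.373061;  D = -0.367220+0.065756i
Y_3^{m'}(θ=0.9889,φ=2.9228) and Σ D·Y over m':
  (+0.1066+0.2181i)·(-0.1927-0.1485i)  (-0.2873-0.3627i)·(+0.3551+0.1661i)  (+0.3590+0.2934i)·(-0.1345-0.0299i)  (-0.1292-0.0655i)·(-0.3055+0.0000i)  (-0.2859-0.0742i)·(+0.1345-0.0299i)  (+0.5140+0.0198i)·(+0.3551-0.1661i)  (-0.3672+0.0658i)·(+0.1927-0.1485i)
Y_3^-2(R⁻¹ n̂) = +0.054131-0.277168i

Re=0.0541 Im=-0.2772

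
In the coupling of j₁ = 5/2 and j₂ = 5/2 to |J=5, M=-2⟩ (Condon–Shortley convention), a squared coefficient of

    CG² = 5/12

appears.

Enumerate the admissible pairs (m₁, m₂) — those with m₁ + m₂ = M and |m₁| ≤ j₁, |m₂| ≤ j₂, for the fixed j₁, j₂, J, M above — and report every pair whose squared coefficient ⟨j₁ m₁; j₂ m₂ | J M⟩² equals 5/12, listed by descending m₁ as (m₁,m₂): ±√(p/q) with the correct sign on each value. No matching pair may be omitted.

Admissible pairs with m₁+m₂ = M = -2: (-5/2,1/2), (-3/2,-1/2), (-1/2,-3/2), (1/2,-5/2)
  (m₁,m₂)=(1/2,-5/2): CG² = 1/12, CG = +√(1/12)
  (m₁,m₂)=(-1/2,-3/2): CG² = 5/12, CG = +√(5/12)   ← matches the target
  (m₁,m₂)=(-3/2,-1/2): CG² = 5/12, CG = +√(5/12)   ← matches the target
  (m₁,m₂)=(-5/2,1/2): CG² = 1/12, CG = +√(1/12)
Pairs with CG² = 5/12: (-1/2,-3/2): +√(5/12); (-3/2,-1/2): +√(5/12)

(-1/2,-3/2): +√(5/12); (-3/2,-1/2): +√(5/12)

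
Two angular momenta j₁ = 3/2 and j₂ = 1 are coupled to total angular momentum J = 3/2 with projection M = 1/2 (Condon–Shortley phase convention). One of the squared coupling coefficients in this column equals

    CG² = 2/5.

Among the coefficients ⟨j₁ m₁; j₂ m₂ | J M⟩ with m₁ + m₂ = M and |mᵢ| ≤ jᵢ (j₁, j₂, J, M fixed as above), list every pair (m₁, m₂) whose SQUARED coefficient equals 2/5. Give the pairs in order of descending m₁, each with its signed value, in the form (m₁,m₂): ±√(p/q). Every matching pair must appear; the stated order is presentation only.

Admissible pairs with m₁+m₂ = M = 1/2: (-1/2,1), (1/2,0), (3/2,-1)
  (m₁,m₂)=(3/2,-1): CG² = 2/5, CG = +√(2/5)   ← matches the target
  (m₁,m₂)=(1/2,0): CG² = 1/15, CG = +√(1/15)
  (m₁,m₂)=(-1/2,1): CG² = 8/15, CG = −√(8/15)
Pairs with CG² = 2/5: (3/2,-1): +√(2/5)

(3/2,-1): +√(2/5)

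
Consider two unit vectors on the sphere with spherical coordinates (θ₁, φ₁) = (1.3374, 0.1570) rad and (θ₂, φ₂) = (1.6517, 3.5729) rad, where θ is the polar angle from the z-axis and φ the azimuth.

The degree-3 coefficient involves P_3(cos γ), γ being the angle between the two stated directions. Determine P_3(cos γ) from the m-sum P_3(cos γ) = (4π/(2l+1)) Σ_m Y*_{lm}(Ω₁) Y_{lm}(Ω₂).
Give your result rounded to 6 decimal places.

Term-by-term m-sum for l=3 (normalisation 4π/7 = 1.795196):
  [-3]  conj(Y_{3,-3})(Ω₁) = (0.342365, 0.174341) ; Y_{3,-3}(Ω₂) = (-0.112933, 0.397408) ; Δ = (-0.107949, 0.116370)
  [-2]  conj(Y_{3,-2})(Ω₁) = (0.212785, 0.069101) ; Y_{3,-2}(Ω₂) = (-0.053372, 0.062323) ; Δ = (-0.015663, 0.009573)
  [-1]  conj(Y_{3,-1})(Ω₁) = (-0.227491, -0.036012) ; Y_{3,-1}(Ω₂) = (0.283067, -0.130269) ; Δ = (-0.069087, 0.019441)
  [+0]  conj(Y_{3,0})(Ω₁) = (-0.235844, -0.000000) ; Y_{3,0}(Ω₂) = (0.089490, 0.000000) ; Δ = (-0.021106, -0.000000)
  [+1]  conj(Y_{3,1})(Ω₁) = (0.227491, -0.036012) ; Y_{3,1}(Ω₂) = (-0.283067, -0.130269) ; Δ = (-0.069087, -0.019441)
  [+2]  conj(Y_{3,2})(Ω₁) = (0.212785, -0.069101) ; Y_{3,2}(Ω₂) = (-0.053372, -0.062323) ; Δ = (-0.015663, -0.009573)
  [+3]  conj(Y_{3,3})(Ω₁) = (-0.342365, 0.174341) ; Y_{3,3}(Ω₂) = (0.112933, 0.397408) ; Δ = (-0.107949, -0.116370)
Accumulated sum (-0.406503, 0.000000); after 4π/(2l+1) scaling, (-0.729752, 0.000000) ⇒ P_3 = -0.729752

-0.729752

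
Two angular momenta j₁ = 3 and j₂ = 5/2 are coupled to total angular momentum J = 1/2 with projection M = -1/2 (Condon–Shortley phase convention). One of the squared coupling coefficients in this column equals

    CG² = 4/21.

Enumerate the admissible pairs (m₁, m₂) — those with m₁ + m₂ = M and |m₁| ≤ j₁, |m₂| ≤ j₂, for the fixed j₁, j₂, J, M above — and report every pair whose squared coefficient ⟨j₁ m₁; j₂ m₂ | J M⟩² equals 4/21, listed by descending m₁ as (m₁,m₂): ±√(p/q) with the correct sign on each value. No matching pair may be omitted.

Admissible pairs with m₁+m₂ = M = -1/2: (-3,5/2), (-2,3/2), (-1,1/2), (0,-1/2), (1,-3/2), (2,-5/2)
  (m₁,m₂)=(2,-5/2): CG² = 1/21, CG = +√(1/21)
  (m₁,m₂)=(1,-3/2): CG² = 2/21, CG = −√(2/21)
  (m₁,m₂)=(0,-1/2): CG² = 1/7, CG = +√(1/7)
  (m₁,m₂)=(-1,1/2): CG² = 4/21, CG = −√(4/21)   ← matches the target
  (m₁,m₂)=(-2,3/2): CG² = 5/21, CG = +√(5/21)
  (m₁,m₂)=(-3,5/2): CG² = 2/7, CG = −√(2/7)
Pairs with CG² = 4/21: (-1,1/2): −√(4/21)

(-1,1/2): −√(4/21)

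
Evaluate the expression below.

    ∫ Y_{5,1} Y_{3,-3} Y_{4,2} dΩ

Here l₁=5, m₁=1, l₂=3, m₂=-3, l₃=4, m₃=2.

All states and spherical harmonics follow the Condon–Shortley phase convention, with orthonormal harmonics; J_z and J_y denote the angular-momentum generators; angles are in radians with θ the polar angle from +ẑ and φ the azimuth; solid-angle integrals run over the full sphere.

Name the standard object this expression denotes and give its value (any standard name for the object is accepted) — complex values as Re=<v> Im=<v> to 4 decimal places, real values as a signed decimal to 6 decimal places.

Gaunt coefficient, +0.143662

This is a Gaunt coefficient — the integral of a triple product of spherical harmonics over the sphere.
Checks pass: Σm=0; 12 even; l₃=4∈[2,8].
(2·5+1)(2·3+1)(2·4+1) = 693
Δ: 4! 6! 2! / 13! → 1/180180
sum: t=1:−1/576 t=2:+1/144 t=3:−1/576 = 1/288
3j²(5 3 4; 0 0 0) = Δ·Π!·Σ² = 20/1001  (sign +1)
sum: t=0:+1/2304 = 1/2304
3j²(5 3 4; 1 -3 2) = Δ·Π!·Σ² = 75/4004  (sign +1)
combine: 4πI² = 693·20/1001·75/4004 = 3375/13013
take √, sign +1: I = 0.14366244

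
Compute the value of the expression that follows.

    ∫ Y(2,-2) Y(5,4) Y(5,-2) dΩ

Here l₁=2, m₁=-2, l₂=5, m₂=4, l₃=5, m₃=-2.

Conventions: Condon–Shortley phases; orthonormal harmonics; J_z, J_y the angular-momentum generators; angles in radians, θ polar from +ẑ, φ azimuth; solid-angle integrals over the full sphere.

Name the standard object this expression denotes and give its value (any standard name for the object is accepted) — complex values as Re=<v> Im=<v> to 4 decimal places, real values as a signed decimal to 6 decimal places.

This is a Gaunt coefficient — the integral of a triple product of spherical harmonics over the sphere.
m-sum 0 ✓  L=12 even ✓  3≤5≤7 ✓
Π(2lᵢ+1) = 5×11×11 = 605
triangle coeff Δ(2,5,5) = 1/38610
Σ_t [0,2]: t=0:+1/2880 t=1:−1/576 t=2:+1/2880 = -1/960
(3j)²=10/429 [(2 5 5; 0 0 0)], sign=+1
Σ_t [2,2]: t=2:+1/20160 = 1/20160
(3j)²=12/715 [(2 5 5; -2 4 -2)], sign=-1
⇒ 4πI² = 40/169
I = (-1)√(40/169/(4π)) = -0.13724032

Gaunt coefficient, -0.137240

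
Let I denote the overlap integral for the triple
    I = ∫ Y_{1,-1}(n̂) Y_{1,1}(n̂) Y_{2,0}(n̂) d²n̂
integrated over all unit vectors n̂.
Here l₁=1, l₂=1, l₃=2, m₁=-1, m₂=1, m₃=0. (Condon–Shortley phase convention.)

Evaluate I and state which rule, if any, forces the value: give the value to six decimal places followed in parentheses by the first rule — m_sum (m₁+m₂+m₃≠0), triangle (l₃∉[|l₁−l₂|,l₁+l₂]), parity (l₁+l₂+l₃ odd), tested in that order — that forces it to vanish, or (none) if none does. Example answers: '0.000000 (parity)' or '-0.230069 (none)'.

Rules hold: Σm=0, L=4 even, 0≤2≤2.
N = 3·3·5 = 45
Δ = 0!·2!·2!/5! = 1/30
Racah Σ t=0..0: t=0:+1/1 = 1/1
⇒ 3j(1 1 2; 0 0 0)² = 2/15, sgn +1
Racah Σ t=0..0: t=0:+1/4 = 1/4
⇒ 3j(1 1 2; -1 1 0)² = 1/30, sgn +1
4πI² = N·(3j₀)²·(3jₘ)² = 1/5
I = +1·√(0.2/4π) = 0.12615663
No selection rule forces the value: the integral is nonzero (none).

0.126157 (none)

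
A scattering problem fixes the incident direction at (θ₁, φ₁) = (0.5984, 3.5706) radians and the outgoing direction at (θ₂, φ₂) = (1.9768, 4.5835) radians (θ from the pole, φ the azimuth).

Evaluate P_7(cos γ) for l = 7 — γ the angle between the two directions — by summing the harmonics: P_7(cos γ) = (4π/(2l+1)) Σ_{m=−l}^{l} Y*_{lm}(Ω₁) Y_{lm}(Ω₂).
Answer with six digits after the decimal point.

Expand P_7 via completeness: Σ_{m} conj(Y_{7,m}) at Ω₁ times Y_{7,m} at Ω₂ —
  [-7]  conj(Y_{7,-7})(Ω₁) = 0.00891 - 0.00124j ; Y_{7,-7}(Ω₂) = 0.21675 - 0.17121j ; Δ = 0.00172 - 0.00180j
  [-6]  conj(Y_{7,-6})(Ω₁) = -0.04165 + 0.02655j ; Y_{7,-6}(Ω₂) = 0.31792 + 0.31034j ; Δ = -0.02148 - 0.00448j
  [-5]  conj(Y_{7,-5})(Ω₁) = 0.08903 - 0.13762j ; Y_{7,-5}(Ω₂) = -0.14826 + 0.19730j ; Δ = 0.01395 + 0.03797j
  [-4]  conj(Y_{7,-4})(Ω₁) = -0.05191 + 0.35492j ; Y_{7,-4}(Ω₂) = 0.17465 + 0.09897j ; Δ = -0.04419 + 0.05685j
  [-3]  conj(Y_{7,-3})(Ω₁) = -0.13614 - 0.46681j ; Y_{7,-3}(Ω₂) = -0.12343 + 0.30315j ; Δ = 0.15832 + 0.01635j
  [-2]  conj(Y_{7,-2})(Ω₁) = 0.17570 + 0.20327j ; Y_{7,-2}(Ω₂) = 0.06664 + 0.01757j ; Δ = 0.00814 + 0.01663j
  [-1]  conj(Y_{7,-1})(Ω₁) = 0.23042 + 0.10540j ; Y_{7,-1}(Ω₂) = -0.04256 + 0.32834j ; Δ = -0.04441 + 0.07117j
  [+0]  conj(Y_{7,0})(Ω₁) = -0.36317 + 0.00000j ; Y_{7,0}(Ω₂) = 0.02964 + 0.00000j ; Δ = -0.01076 + 0.00000j
  [+1]  conj(Y_{7,1})(Ω₁) = -0.23042 + 0.10540j ; Y_{7,1}(Ω₂) = 0.04256 + 0.32834j ; Δ = -0.04441 - 0.07117j
  [+2]  conj(Y_{7,2})(Ω₁) = 0.17570 - 0.20327j ; Y_{7,2}(Ω₂) = 0.06664 - 0.01757j ; Δ = 0.00814 - 0.01663j
  [+3]  conj(Y_{7,3})(Ω₁) = 0.13614 - 0.46681j ; Y_{7,3}(Ω₂) = 0.12343 + 0.30315j ; Δ = 0.15832 - 0.01635j
  [+4]  conj(Y_{7,4})(Ω₁) = -0.05191 - 0.35492j ; Y_{7,4}(Ω₂) = 0.17465 - 0.09897j ; Δ = -0.04419 - 0.05685j
  [+5]  conj(Y_{7,5})(Ω₁) = -0.08903 - 0.13762j ; Y_{7,5}(Ω₂) = 0.14826 + 0.19730j ; Δ = 0.01395 - 0.03797j
  [+6]  conj(Y_{7,6})(Ω₁) = -0.04165 - 0.02655j ; Y_{7,6}(Ω₂) = 0.31792 - 0.31034j ; Δ = -0.02148 + 0.00448j
  [+7]  conj(Y_{7,7})(Ω₁) = -0.00891 - 0.00124j ; Y_{7,7}(Ω₂) = -0.21675 - 0.17121j ; Δ = 0.00172 + 0.00180j
Σ over m = 0.13331 + 0.00000j; ×(4π/15) → 0.11168 + 0.00000j. Real part: 0.111678

0.111678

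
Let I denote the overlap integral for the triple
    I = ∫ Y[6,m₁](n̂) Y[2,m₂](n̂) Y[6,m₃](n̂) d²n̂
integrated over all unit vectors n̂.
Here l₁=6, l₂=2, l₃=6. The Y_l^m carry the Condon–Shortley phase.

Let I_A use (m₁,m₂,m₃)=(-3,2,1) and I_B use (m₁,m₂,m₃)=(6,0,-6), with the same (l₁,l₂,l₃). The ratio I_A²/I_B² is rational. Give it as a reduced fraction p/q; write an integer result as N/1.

60/121

Same 6,2,6: normalisation and zero-m 3j drop out of the ratio.
A: Δ: 2! 10! 2! / 15! → 1/90090; sum: t=2:+1/120960 = 1/120960; 3j²(6 2 6; -3 2 1) = Δ·Π!·Σ² = 24/1001  (sign -1)
B: Δ: 2! 10! 2! / 15! → 1/90090; sum: t=0:+1/14515200 = 1/14515200; 3j²(6 2 6; 6 0 -6) = Δ·Π!·Σ² = 22/455  (sign +1)
I_A²/I_B² = (24/1001)/(22/455) = 60/121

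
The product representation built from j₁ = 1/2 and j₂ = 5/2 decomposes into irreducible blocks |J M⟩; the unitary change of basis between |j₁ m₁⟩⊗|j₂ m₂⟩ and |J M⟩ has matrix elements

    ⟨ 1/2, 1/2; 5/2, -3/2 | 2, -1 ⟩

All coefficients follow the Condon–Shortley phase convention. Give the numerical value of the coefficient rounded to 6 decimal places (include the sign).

+0.816497

triangle: 1!×0!×4!/6! = 24/720
(j±m)!: 1!×0!×1!×4!×1!×3! = 144
prefactor² = (2J+1)×Δ×N² = 24
  k=0: +1/(0!×1!×0!×1!×0!×3!) = 1/6
Σ = 1/6  ⇒  CG² = 24×(1/6)² = 2/3
CG = +√(2/3) = +0.816497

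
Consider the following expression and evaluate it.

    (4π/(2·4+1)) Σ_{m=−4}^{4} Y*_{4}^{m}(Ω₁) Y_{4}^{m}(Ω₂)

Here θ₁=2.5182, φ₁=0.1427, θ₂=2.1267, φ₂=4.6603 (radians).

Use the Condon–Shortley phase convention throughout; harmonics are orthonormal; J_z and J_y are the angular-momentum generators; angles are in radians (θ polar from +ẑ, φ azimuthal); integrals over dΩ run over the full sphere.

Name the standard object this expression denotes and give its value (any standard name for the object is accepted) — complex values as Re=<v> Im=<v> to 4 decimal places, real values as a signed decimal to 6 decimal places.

Legendre polynomial (addition theorem), +0.013951

This sum is the spherical-harmonic addition theorem: it equals the Legendre polynomial P_l(cos γ) of the angle γ between the two directions.
Summing Y*_{l m}(θ₁,φ₁)·Y_{l m}(θ₂,φ₂) over m ∈ [−4, 4]; prefactor 4π/(2·4+1) = 1.396263:
  [-4]  conj(Y_{4,-4})(Ω₁) = 0.04325 + 0.02777j ; Y_{4,-4}(Ω₂) = 0.22540 + 0.04765j ; Δ = 0.00843 + 0.00832j
  [-3]  conj(Y_{4,-3})(Ω₁) = -0.18395 - 0.08394j ; Y_{4,-3}(Ω₂) = -0.06300 + 0.39989j ; Δ = 0.04516 - 0.06827j
  [-2]  conj(Y_{4,-2})(Ω₁) = 0.39540 + 0.11601j ; Y_{4,-2}(Ω₂) = -0.22790 - 0.02383j ; Δ = -0.08735 - 0.03586j
  [-1]  conj(Y_{4,-1})(Ω₁) = -0.35830 - 0.05148j ; Y_{4,-1}(Ω₂) = -0.01160 + 0.22250j ; Δ = 0.01561 - 0.07913j
  [+0]  conj(Y_{4,0})(Ω₁) = -0.16578 + 0.00000j ; Y_{4,0}(Ω₂) = -0.27928 + 0.00000j ; Δ = 0.04630 + 0.00000j
  [+1]  conj(Y_{4,1})(Ω₁) = 0.35830 - 0.05148j ; Y_{4,1}(Ω₂) = 0.01160 + 0.22250j ; Δ = 0.01561 + 0.07913j
  [+2]  conj(Y_{4,2})(Ω₁) = 0.39540 - 0.11601j ; Y_{4,2}(Ω₂) = -0.22790 + 0.02383j ; Δ = -0.08735 + 0.03586j
  [+3]  conj(Y_{4,3})(Ω₁) = 0.18395 - 0.08394j ; Y_{4,3}(Ω₂) = 0.06300 + 0.39989j ; Δ = 0.04516 + 0.06827j
  [+4]  conj(Y_{4,4})(Ω₁) = 0.04325 - 0.02777j ; Y_{4,4}(Ω₂) = 0.22540 - 0.04765j ; Δ = 0.00843 - 0.00832j
Accumulated sum 0.00999 + 0.00000j; after 4π/(2l+1) scaling, 0.01395 + 0.00000j ⇒ P_4 = 0.013951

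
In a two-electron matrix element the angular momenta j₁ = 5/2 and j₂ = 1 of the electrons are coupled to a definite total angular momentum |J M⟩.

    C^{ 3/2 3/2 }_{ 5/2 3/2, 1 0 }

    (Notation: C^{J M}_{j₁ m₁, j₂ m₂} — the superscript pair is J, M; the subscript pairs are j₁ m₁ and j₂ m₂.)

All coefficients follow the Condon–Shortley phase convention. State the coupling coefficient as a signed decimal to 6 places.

-0.516398  (= −√(4/15))

j₁+j₂−J=2  J+j₁−j₂=3  J−j₁+j₂=0  j₁+j₂+J+1=6
(j₁±m₁, j₂±m₂, J±M) = (4,1,1,1,3,0)
P² = 48/5
sum k=1..1:
  [1] −1/6 = -1/6
S = -1/6
C² = P²·S² = 4/15 ; C = -0.516398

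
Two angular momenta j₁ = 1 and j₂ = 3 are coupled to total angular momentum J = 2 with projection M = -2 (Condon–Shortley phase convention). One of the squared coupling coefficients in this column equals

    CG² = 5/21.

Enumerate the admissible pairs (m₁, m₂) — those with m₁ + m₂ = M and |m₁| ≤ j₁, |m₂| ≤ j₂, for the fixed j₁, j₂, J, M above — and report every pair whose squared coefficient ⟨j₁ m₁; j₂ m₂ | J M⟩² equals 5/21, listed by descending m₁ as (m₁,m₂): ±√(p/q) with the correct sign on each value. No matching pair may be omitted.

Admissible pairs with m₁+m₂ = M = -2: (-1,-1), (0,-2), (1,-3)
  (m₁,m₂)=(1,-3): CG² = 5/7, CG = +√(5/7)
  (m₁,m₂)=(0,-2): CG² = 5/21, CG = −√(5/21)   ← matches the target
  (m₁,m₂)=(-1,-1): CG² = 1/21, CG = +√(1/21)
Pairs with CG² = 5/21: (0,-2): −√(5/21)

(0,-2): −√(5/21)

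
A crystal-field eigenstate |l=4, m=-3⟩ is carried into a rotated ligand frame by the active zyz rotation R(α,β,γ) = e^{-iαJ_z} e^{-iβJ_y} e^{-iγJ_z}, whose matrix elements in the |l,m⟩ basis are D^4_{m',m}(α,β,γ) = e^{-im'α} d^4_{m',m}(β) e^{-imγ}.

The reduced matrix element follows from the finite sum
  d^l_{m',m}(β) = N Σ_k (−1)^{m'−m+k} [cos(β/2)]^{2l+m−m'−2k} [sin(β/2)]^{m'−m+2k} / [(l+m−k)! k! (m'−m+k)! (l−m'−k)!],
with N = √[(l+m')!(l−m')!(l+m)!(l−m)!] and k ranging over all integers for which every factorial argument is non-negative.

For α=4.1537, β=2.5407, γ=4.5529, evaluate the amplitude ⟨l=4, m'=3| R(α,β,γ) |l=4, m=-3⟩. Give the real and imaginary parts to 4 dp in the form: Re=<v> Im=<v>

Re=-0.0829 Im=-0.2117

D^4_{3,-3}(4.1537,2.5407,4.5529) = e^{-i·3·4.1537}·d^4_{3,-3}(2.5407)·e^{-i·-3·4.5529}. Compute d first:
Half-angle: c=0.295947, s=0.955204. N=√(5040·1·1·5040)=5040.000000
Admissible k: 0..1 (factorial args all ≥0)
  k=0: (−1)^6·5040.0000/(720)·0.2959^2·0.9552^6 = +0.465696
  k=1: (−1)^7·5040.0000/(5040)·0.2959^0·0.9552^8 = -0.693060
d^4_{3,-3}(2.5407) = +0.465696 -0.693060 = -0.227364
D = (+0.994464+0.105076i)·(-0.227364)·(+0.460419+0.887702i) = -0.082895-0.211714i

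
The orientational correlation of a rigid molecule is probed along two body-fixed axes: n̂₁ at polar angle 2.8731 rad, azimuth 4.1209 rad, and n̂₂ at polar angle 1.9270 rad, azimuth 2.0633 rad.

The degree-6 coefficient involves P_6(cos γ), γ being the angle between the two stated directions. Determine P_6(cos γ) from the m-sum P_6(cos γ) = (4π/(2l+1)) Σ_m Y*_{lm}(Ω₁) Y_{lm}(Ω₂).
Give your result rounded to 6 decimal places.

-0.039532

Addition theorem: P_6(cos γ) = (4π/13) Σ_m Y*_{lm}(Ω₁) Y_{lm}(Ω₂), m = −6…6:
  term(m=-6) = +0.000054-0.000012i   from Y*(Ω₁)=+0.000155-0.000067i, Y(Ω₂)=+0.321729+0.060731i
  term(m=-5) = -0.000581-0.000680i   from Y*(Ω₁)=+0.000388-0.002084i, Y(Ω₂)=+0.265047-0.328382i
  term(m=-4) = -0.000557+0.001409i   from Y*(Ω₁)=-0.011639-0.011414i, Y(Ω₂)=-0.036130-0.085641i
  term(m=-3) = -0.026177+0.002901i   from Y*(Ω₁)=-0.082970+0.017136i, Y(Ω₂)=+0.309515+0.028957i
  term(m=-2) = +0.033042+0.048590i   from Y*(Ω₁)=-0.110821+0.271282i, Y(Ω₂)=+0.110857-0.167086i
  term(m=-1) = -0.068750+0.129892i   from Y*(Ω₁)=+0.330794+0.492463i, Y(Ω₂)=+0.117134+0.218286i
  term(m=+0) = +0.085043+0.000000i   from Y*(Ω₁)=+0.379436-0.000000i, Y(Ω₂)=+0.224130+0.000000i
  term(m=+1) = -0.068750-0.129892i   from Y*(Ω₁)=-0.330794+0.492463i, Y(Ω₂)=-0.117134+0.218286i
  term(m=+2) = +0.033042-0.048590i   from Y*(Ω₁)=-0.110821-0.271282i, Y(Ω₂)=+0.110857+0.167086i
  term(m=+3) = -0.026177-0.002901i   from Y*(Ω₁)=+0.082970+0.017136i, Y(Ω₂)=-0.309515+0.028957i
  term(m=+4) = -0.000557-0.001409i   from Y*(Ω₁)=-0.011639+0.011414i, Y(Ω₂)=-0.036130+0.085641i
  term(m=+5) = -0.000581+0.000680i   from Y*(Ω₁)=-0.000388-0.002084i, Y(Ω₂)=-0.265047-0.328382i
  term(m=+6) = +0.000054+0.000012i   from Y*(Ω₁)=+0.000155+0.000067i, Y(Ω₂)=+0.321729-0.060731i
Σ over m = -0.040896-0.000000i; ×(4π/13) → -0.039532-0.000000i. Real part: -0.039532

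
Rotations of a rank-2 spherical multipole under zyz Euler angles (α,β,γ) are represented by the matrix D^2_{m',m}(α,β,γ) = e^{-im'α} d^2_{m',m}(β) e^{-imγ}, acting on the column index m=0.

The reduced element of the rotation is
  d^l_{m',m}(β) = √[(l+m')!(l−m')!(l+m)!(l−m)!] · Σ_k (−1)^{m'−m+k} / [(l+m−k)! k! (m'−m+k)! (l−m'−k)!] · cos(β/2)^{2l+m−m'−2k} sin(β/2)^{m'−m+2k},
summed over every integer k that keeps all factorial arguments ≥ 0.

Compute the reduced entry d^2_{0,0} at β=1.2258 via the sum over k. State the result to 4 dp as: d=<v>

d=-0.3284

d^2_{0,0}(β=1.2258) via the finite sum:
Half-angle: c=0.817983, s=0.575242. N=√(2·2·2·2)=4.000000
The bounds max(0,m−m')=0 and min(l+m,l−m')=2 give 3 terms
  k=0: (−1)^0·4.0000/(4)·0.8180^4·0.5752^0 = +0.447690
  k=1: (−1)^1·4.0000/(1)·0.8180^2·0.5752^2 = -0.885625
  k=2: (−1)^2·4.0000/(4)·0.8180^0·0.5752^4 = +0.109497
d^2_{0,0}(1.2258) = +0.447690 -0.885625 +0.109497 = -0.328438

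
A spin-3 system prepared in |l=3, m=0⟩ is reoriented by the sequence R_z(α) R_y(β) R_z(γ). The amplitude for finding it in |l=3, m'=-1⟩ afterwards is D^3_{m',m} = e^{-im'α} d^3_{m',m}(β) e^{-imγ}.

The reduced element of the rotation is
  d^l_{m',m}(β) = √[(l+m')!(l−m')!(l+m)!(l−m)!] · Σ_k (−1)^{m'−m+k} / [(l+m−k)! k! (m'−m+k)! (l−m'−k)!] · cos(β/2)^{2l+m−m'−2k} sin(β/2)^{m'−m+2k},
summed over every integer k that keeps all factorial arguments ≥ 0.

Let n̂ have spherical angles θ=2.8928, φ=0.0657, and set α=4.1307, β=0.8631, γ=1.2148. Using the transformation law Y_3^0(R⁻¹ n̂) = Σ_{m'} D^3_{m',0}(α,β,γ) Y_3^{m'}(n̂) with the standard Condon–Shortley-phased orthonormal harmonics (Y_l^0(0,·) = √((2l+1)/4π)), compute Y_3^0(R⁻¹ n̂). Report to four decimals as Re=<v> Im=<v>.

Re=0.0666 Im=0.0000

Need the full column D^3_{m',0} for m'=−3..3 at α=4.1307, β=0.8631, γ=1.2148.
cos(β/2)=0.908319, sin(β/2)=0.418279
d^3_{-3,0}: single k=3 term ⇒ +0.245261;  D = +0.241546-0.042526i
d^3_{-2,0}: k∈[2..3] ⇒ +0.652298 -0.138325 = +0.513972;  D = -0.203657+0.471902i
d^3_{-1,0}: k∈[1..3] ⇒ +0.895876 -0.569935 +0.040287 = +0.366227;  D = -0.201218-0.305996i
d^3_{0,0}: k∈[0..3] ⇒ +0.561602 -1.071834 +0.227292 -0.005355 = -0.288296;  D = -0.288296+0.000000i
d^3_{1,0}: k∈[0..2] ⇒ -0.895876 +0.569935 -0.040287 = -0.366227;  D = +0.201218-0.305996i
d^3_{2,0}: k∈[0..1] ⇒ +0.652298 -0.138325 = +0.513972;  D = -0.203657-0.471902i
d^3_{3,0}: single k=0 term ⇒ -0.245261;  D = -0.241546-0.042526i
Y_3^{m'}(θ=2.8928,φ=0.0657) and Σ D·Y over m':
  (+0.2415-0.0425i)·(+0.0061-0.0012i)  (-0.2037+0.4719i)·(-0.0595+0.0079i)  (-0.2012-0.3060i)·(+0.2936-0.0193i)  (-0.2883+0.0000i)·(-0.6137+0.0000i)  (+0.2012-0.3060i)·(-0.2936-0.0193i)  (-0.2037-0.4719i)·(-0.0595-0.0079i)  (-0.2415-0.0425i)·(-0.0061-0.0012i)
Y_3^0(R⁻¹ n̂) = +0.066649+0.000000i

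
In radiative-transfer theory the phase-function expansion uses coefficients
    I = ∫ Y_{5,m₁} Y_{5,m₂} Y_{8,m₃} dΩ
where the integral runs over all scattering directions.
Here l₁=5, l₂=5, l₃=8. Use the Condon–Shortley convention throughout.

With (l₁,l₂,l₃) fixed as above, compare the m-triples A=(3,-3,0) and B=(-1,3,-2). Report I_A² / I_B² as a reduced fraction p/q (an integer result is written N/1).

Shared (l₁,l₂,l₃)=(5,5,8): N and (l;000)² cancel in I_A²/I_B².
A: Δ = 2!·8!·8!/19! = 1/37413090; Racah Σ t=0..2: t=0:+1/4147200 t=1:−1/25401600 t=2:+1/3251404800 = 73/361267200; ⇒ 3j(5 5 8; 3 -3 0)² = 5329/461890, sgn +1
B: Δ = 2!·8!·8!/19! = 1/37413090; Racah Σ t=0..2: t=0:+1/116121600 t=1:−1/3628800 t=2:+1/1658880 = 13/38707200; ⇒ 3j(5 5 8; -1 3 -2)² = 39/3553, sgn +1
I_A²/I_B² = (5329/461890)/(39/3553) = 5329/5070

5329/5070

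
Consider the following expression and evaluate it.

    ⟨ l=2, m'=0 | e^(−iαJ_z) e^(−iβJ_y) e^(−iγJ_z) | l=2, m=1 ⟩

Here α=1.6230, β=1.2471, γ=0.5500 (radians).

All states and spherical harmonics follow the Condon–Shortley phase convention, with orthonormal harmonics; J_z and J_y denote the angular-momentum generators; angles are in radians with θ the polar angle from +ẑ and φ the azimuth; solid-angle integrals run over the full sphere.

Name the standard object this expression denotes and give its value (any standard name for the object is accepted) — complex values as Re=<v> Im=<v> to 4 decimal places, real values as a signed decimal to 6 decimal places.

This is a Wigner D-matrix element — the rotation-matrix element ⟨l m'| R(α,β,γ) |l m⟩ in the angular-momentum basis.
D^2_{0,1}(1.6230,1.2471,0.5500) = e^{-i·0·1.6230}·d^2_{0,1}(1.2471)·e^{-i·1·0.5500}. Compute d first:
With c≡cos(β/2)=0.811811 and s≡sin(β/2)=0.583921, N=[2·2·6·1]^{1/2}=4.898979
The bounds max(0,m−m')=1 and min(l+m,l−m')=2 give 2 terms
  k=1: (−1)^0·4.8990/(2)·0.8118^3·0.5839^1 = +0.765233
  k=2: (−1)^1·4.8990/(2)·0.8118^1·0.5839^3 = -0.395906
d^2_{0,1}(1.2471) = +0.765233 -0.395906 = +0.369327
D = (+1.000000+0.000000i)·(+0.369327)·(+0.852525-0.522687i) = +0.314860-0.193043i

Wigner D-matrix element, Re=0.3149 Im=-0.1930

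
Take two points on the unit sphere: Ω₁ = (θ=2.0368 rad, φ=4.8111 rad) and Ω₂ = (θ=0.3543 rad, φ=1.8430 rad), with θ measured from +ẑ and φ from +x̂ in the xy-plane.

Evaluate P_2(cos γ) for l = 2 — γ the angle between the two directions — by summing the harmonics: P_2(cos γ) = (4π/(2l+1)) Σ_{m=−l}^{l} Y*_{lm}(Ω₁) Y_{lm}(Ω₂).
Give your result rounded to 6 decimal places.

Expand P_2 via completeness: Σ_{m} conj(Y_{2,m}) at Ω₁ times Y_{2,m} at Ω₂ —
  term(m=-2) = 0.01348 - 0.00487j   from Y*(Ω₁)=-0.30230 - 0.06047j, Y(Ω₂)=-0.03977 + 0.02408j
  term(m=-1) = 0.07678 - 0.01346j   from Y*(Ω₁)=-0.03056 + 0.30860j, Y(Ω₂)=-0.06758 - 0.24212j
  term(m=+0) = -0.06429 + 0.00000j   from Y*(Ω₁)=-0.12437 + 0.00000j, Y(Ω₂)=0.51690 + 0.00000j
  term(m=+1) = 0.07678 + 0.01346j   from Y*(Ω₁)=0.03056 + 0.30860j, Y(Ω₂)=0.06758 - 0.24212j
  term(m=+2) = 0.01348 + 0.00487j   from Y*(Ω₁)=-0.30230 + 0.06047j, Y(Ω₂)=-0.03977 - 0.02408j
Total Σ_m = 0.11624 - 0.00000j. Multiply by 2.513274: 0.29214 - 0.00000j. P_2(cos γ) = 0.292140

0.292140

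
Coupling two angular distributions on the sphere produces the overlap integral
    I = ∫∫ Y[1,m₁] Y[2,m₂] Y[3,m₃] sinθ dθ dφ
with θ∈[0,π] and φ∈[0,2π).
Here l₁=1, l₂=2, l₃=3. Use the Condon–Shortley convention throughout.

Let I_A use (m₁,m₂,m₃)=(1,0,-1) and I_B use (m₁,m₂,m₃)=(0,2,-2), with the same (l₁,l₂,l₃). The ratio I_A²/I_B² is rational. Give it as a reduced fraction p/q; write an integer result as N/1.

Same 1,2,3: normalisation and zero-m 3j drop out of the ratio.
A: Δ: 0! 2! 4! / 7! → 1/105; sum: t=0:+1/8 = 1/8; 3j²(1 2 3; 1 0 -1) = Δ·Π!·Σ² = 2/35  (sign +1)
B: Δ: 0! 2! 4! / 7! → 1/105; sum: t=0:+1/24 = 1/24; 3j²(1 2 3; 0 2 -2) = Δ·Π!·Σ² = 1/21  (sign -1)
I_A²/I_B² = (2/35)/(1/21) = 6/5

6/5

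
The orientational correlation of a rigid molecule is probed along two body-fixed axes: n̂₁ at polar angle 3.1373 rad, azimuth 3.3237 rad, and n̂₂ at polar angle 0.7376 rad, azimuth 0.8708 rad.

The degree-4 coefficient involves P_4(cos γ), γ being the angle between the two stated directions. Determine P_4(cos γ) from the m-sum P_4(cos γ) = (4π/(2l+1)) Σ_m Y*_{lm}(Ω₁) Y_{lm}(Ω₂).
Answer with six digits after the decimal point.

Addition theorem: P_4(cos γ) = (4π/9) Σ_m Y*_{lm}(Ω₁) Y_{lm}(Ω₂), m = −4…4:
  term(m=-4) = (-0.000000, -0.000000)   from Y*(Ω₁)=(0.000000, 0.000000), Y(Ω₂)=(-0.085291, 0.030325)
  term(m=-3) = (-0.000000, -0.000000)   from Y*(Ω₁)=(0.000000, 0.000000), Y(Ω₂)=(-0.243217, -0.142241)
  term(m=-2) = (0.000003, -0.000016)   from Y*(Ω₁)=(0.000035, 0.000013), Y(Ω₂)=(-0.072883, -0.422546)
  term(m=-1) = (0.001232, -0.001014)   from Y*(Ω₁)=(0.007989, 0.001471), Y(Ω₂)=(0.126521, -0.150212)
  term(m=+0) = (-0.262431, 0.000000)   from Y*(Ω₁)=(0.846206, -0.000000), Y(Ω₂)=(-0.310127, 0.000000)
  term(m=+1) = (0.001232, 0.001014)   from Y*(Ω₁)=(-0.007989, 0.001471), Y(Ω₂)=(-0.126521, -0.150212)
  term(m=+2) = (0.000003, 0.000016)   from Y*(Ω₁)=(0.000035, -0.000013), Y(Ω₂)=(-0.072883, 0.422546)
  term(m=+3) = (-0.000000, 0.000000)   from Y*(Ω₁)=(-0.000000, 0.000000), Y(Ω₂)=(0.243217, -0.142241)
  term(m=+4) = (-0.000000, 0.000000)   from Y*(Ω₁)=(0.000000, -0.000000), Y(Ω₂)=(-0.085291, -0.030325)
Σ over m = (-0.259962, 0.000000); ×(4π/9) → (-0.362975, 0.000000). Real part: -0.362975

-0.362975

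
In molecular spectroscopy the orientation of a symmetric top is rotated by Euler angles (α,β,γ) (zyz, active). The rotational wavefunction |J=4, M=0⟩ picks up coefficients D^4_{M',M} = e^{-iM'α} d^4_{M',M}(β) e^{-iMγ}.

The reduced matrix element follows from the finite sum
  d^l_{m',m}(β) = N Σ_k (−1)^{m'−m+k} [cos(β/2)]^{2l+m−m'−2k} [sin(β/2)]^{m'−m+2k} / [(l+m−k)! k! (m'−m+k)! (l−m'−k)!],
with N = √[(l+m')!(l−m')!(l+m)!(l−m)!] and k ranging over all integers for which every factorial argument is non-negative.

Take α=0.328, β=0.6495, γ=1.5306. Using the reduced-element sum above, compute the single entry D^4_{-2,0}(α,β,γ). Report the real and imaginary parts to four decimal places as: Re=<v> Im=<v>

Re=0.3941 Im=0.3033

Split into d^4_{-2,0}(β=0.6495) × two z-phases.
With c≡cos(β/2)=0.947731 and s≡sin(β/2)=0.319072, N=[2·720·24·24]^{1/2}=910.735966
The bounds max(0,m−m')=2 and min(l+m,l−m')=4 give 3 terms
  k=2: (−1)^0·910.7360/(96)·0.9477^6·0.3191^2 = +0.699854
  k=3: (−1)^1·910.7360/(36)·0.9477^4·0.3191^4 = -0.211536
  k=4: (−1)^2·910.7360/(96)·0.9477^2·0.3191^6 = +0.008991
d^4_{-2,0}(0.6495) = +0.699854 -0.211536 +0.008991 = +0.497310
Phases: e^{-i·(-2)·0.3280}=+0.792438+0.609952i, e^{-i·(0)·1.5306}=+1.000000+0.000000i ⇒ D=+0.394087+0.303335i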